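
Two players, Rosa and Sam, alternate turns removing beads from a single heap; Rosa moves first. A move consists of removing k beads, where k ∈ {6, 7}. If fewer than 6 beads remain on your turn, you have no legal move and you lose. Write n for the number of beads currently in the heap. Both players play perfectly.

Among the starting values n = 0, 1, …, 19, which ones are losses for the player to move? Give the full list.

Compute win/loss labels from the base case upward. A position with no move is L. Any other position is W if it can reach an L in one move, else L.
n=0: no move → L
n=1: no move → L
n=2: no move → L
n=3: no move → L
n=4: no move → L
n=5: no move → L
n=6: can move to 0, which is L ⇒ W
n=7: can move to 1, which is L ⇒ W
n=8: can move to 2, which is L ⇒ W
n=9: can move to 3, which is L ⇒ W
n=10: can move to 4, which is L ⇒ W
n=11: can move to 5, which is L ⇒ W
n=12: can move to 5, which is L ⇒ W
n=13: moves to 7(W), 6(W); every one is W ⇒ L
n=14: moves to 8(W), 7(W); every one is W ⇒ L
n=15: moves to 9(W), 8(W); every one is W ⇒ L
n=16: moves to 10(W), 9(W); every one is W ⇒ L
n=17: moves to 11(W), 10(W); every one is W ⇒ L
n=18: moves to 12(W), 11(W); every one is W ⇒ L
n=19: can move to 13, which is L ⇒ W
The losing starting values of n are exactly the entries labelled L in this table (12 of them).

0, 1, 2, 3, 4, 5, 13, 14, 15, 16, 17, 18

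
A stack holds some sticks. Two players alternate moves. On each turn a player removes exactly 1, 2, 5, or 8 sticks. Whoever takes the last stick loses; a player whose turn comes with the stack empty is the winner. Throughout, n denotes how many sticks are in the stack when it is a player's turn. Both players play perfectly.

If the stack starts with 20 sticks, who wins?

Build the W/L table. Terminal = W. A non-terminal position is W if it has a move to some L; otherwise it is L.
n=0: no move; the opponent has just taken the last stick and therefore loses → W
n=1: L (sole option 0(W) is W)
n=2: W (go to 1, an L position)
n=3: W (go to 1, an L position)
n=4: L (options 3(W), 2(W) are all W)
n=5: W (go to 4, an L position)
n=6: W (go to 4, an L position)
n=7: L (options 6(W), 5(W), 2(W) are all W)
n=8: W (go to 7, an L position)
n=9: W (go to 7, an L position)
n=10: L (options 9(W), 8(W), 5(W), 2(W) are all W)
n=11: W (go to 10, an L position)
n=12: W (go to 10, an L position)
n=13: L (options 12(W), 11(W), 8(W), 5(W) are all W)
n=14: W (go to 13, an L position)
n=15: W (go to 13, an L position)
n=16: L (options 15(W), 14(W), 11(W), 8(W) are all W)
n=17: W (go to 16, an L position)
n=18: W (go to 16, an L position)
n=19: L (options 18(W), 17(W), 14(W), 11(W) are all W)
n=20: W (go to 19, an L position)
From 20 the player to move can remove 1, leaving 19, reaching an L position.

The first player wins.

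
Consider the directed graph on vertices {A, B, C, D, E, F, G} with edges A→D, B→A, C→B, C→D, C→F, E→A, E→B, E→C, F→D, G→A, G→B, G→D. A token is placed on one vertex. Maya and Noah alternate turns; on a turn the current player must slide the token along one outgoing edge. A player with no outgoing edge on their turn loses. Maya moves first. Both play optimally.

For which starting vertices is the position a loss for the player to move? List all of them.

B, D

Work bottom-up. With no move the player to move loses. Otherwise the position is W if at least one move leads to an L position for the opponent, and L if every move leads to a W.
Every edge goes from a vertex to one that appears earlier in the order D, A, B, F, G, C, E, so processing vertices in that order labels each vertex after all of its successors.
D: no outgoing edge → L
A: →D(L), so W
B: →A(W) only, which is W, so L
F: →D(L), so W
G: →B(L), so W
C: →B(L), so W
E: →B(L), so W
The losing starting vertices are exactly the entries labelled L in this table (2 of them).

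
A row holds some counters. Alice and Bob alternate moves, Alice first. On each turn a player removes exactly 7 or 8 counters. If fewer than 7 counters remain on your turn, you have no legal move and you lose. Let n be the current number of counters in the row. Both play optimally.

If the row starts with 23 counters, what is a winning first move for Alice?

Remove 7, leaving 16.

Work bottom-up. With no move the player to move loses. Otherwise the position is W if at least one move leads to an L position for the opponent, and L if every move leads to a W.
n=0: no move → L
n=1: no move → L
n=2: no move → L
n=3: no move → L
n=4: no move → L
n=5: no move → L
n=6: no move → L
n=7: reaches L-position 0 → W
n=8: reaches L-position 1 → W
n=9: reaches L-position 2 → W
n=10: reaches L-position 3 → W
n=11: reaches L-position 4 → W
n=12: reaches L-position 5 → W
n=13: reaches L-position 6 → W
n=14: reaches L-position 6 → W
n=15: only reaches 8(W), 7(W), all W → L
n=16: only reaches 9(W), 8(W), all W → L
n=17: only reaches 10(W), 9(W), all W → L
n=18: only reaches 11(W), 10(W), all W → L
n=19: only reaches 12(W), 11(W), all W → L
n=20: only reaches 13(W), 12(W), all W → L
n=21: only reaches 14(W), 13(W), all W → L
n=22: reaches L-position 15 → W
n=23: reaches L-position 16 → W
From 23, the L positions reachable in one move are: 16, 15. Any move reaching one of these is winning.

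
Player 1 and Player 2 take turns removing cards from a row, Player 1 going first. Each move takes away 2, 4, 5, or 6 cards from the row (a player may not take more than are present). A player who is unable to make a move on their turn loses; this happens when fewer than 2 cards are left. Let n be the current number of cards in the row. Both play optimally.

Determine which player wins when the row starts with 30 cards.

Build the W/L table. Terminal = L. A non-terminal position is W if it has a move to some L; otherwise it is L.
n=0: no move → L
n=1: no move → L
n=2: W (go to 0, an L position)
n=3: W (go to 1, an L position)
n=4: W (go to 0, an L position)
n=5: W (go to 1, an L position)
n=6: W (go to 1, an L position)
n=7: W (go to 1, an L position)
n=8: L (options 6(W), 4(W), 3(W), 2(W) are all W)
n=9: L (options 7(W), 5(W), 4(W), 3(W) are all W)
n=10: W (go to 8, an L position)
n=11: W (go to 9, an L position)
n=12: W (go to 8, an L position)
n=13: W (go to 9, an L position)
n=14: W (go to 9, an L position)
n=15: W (go to 9, an L position)
n=16: L (options 14(W), 12(W), 11(W), 10(W) are all W)
n=17: L (options 15(W), 13(W), 12(W), 11(W) are all W)
n=18: W (go to 16, an L position)
n=19: W (go to 17, an L position)
n=20: W (go to 16, an L position)
n=21: W (go to 17, an L position)
n=22: W (go to 17, an L position)
n=23: W (go to 17, an L position)
n=24: L (options 22(W), 20(W), 19(W), 18(W) are all W)
n=25: L (options 23(W), 21(W), 20(W), 19(W) are all W)
n=26: W (go to 24, an L position)
n=27: W (go to 25, an L position)
n=28: W (go to 24, an L position)
n=29: W (go to 25, an L position)
n=30: W (go to 25, an L position)
From 30 Player 1 can remove 5, leaving 25, reaching an L position.

Player 1 wins.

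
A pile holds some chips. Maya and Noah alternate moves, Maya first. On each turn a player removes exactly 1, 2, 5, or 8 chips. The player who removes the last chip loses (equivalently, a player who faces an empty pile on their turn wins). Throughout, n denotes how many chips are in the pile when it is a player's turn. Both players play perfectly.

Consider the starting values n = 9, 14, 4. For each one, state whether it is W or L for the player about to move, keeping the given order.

Positions with no move are W. A position that does have a move is losing for the player to move precisely when every available move leads to a winning position for the opponent. Fill in the labels:
n=0: no move; the opponent has just taken the last chip and therefore loses → W
n=1: →0(W) only, which is W, so L
n=2: →1(L), so W
n=3: →1(L), so W
n=4: →3(W), 2(W) — all W, so L
n=5: →4(L), so W
n=6: →4(L), so W
n=7: →6(W), 5(W), 2(W) — all W, so L
n=8: →7(L), so W
n=9: →7(L), so W
n=10: →9(W), 8(W), 5(W), 2(W) — all W, so L
n=11: →10(L), so W
n=12: →10(L), so W
n=13: →12(W), 11(W), 8(W), 5(W) — all W, so L
n=14: →13(L), so W

9: W, 14: W, 4: L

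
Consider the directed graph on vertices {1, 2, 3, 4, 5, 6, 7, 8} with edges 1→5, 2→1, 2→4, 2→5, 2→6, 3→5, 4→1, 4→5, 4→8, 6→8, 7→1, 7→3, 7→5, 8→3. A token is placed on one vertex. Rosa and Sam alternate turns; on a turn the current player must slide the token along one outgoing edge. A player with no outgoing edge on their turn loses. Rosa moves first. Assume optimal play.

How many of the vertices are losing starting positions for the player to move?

Classify positions by backward induction: terminal positions (no move available) are L. From any other position, the mover wins iff some move reaches an L.
Every edge goes from a vertex to one that appears earlier in the order 5, 3, 8, 1, 6, 4, 2, 7, so processing vertices in that order labels each vertex after all of its successors.
5: no outgoing edge → L
3: reaches L-position 5 → W
8: only reaches 3(W), which is W → L
1: reaches L-position 5 → W
6: reaches L-position 8 → W
4: reaches L-position 8 → W
2: reaches L-position 5 → W
7: reaches L-position 5 → W
The L vertices are 5, 8; that is 2 in all.

2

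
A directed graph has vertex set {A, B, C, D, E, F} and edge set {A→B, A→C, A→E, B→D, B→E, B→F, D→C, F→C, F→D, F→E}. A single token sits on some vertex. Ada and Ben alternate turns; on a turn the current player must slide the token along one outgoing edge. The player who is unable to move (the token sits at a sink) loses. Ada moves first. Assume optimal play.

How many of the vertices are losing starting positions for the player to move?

2

Work bottom-up. With no move the player to move loses. Otherwise the position is W if at least one move leads to an L position for the opponent, and L if every move leads to a W.
Every edge goes from a vertex to one that appears earlier in the order E, C, D, F, B, A, so processing vertices in that order labels each vertex after all of its successors.
E: no outgoing edge → L
C: no outgoing edge → L
D: →C(L), so W
F: →C(L), so W
B: →E(L), so W
A: →C(L), so W
The L vertices are C, E; that is 2 in all.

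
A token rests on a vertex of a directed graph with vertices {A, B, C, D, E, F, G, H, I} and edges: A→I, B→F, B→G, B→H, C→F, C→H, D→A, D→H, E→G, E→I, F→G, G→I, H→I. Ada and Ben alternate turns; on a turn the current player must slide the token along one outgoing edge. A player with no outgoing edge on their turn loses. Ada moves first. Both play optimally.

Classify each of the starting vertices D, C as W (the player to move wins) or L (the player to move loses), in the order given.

D: L, C: W

Build the W/L table. Terminal = L. A non-terminal position is W if it has a move to some L; otherwise it is L.
Every edge goes from a vertex to one that appears earlier in the order I, A, G, F, E, H, B, C, D, so processing vertices in that order labels each vertex after all of its successors.
I: no outgoing edge → L
A: →I(L), so W
G: →I(L), so W
F: →G(W) only, which is W, so L
E: →I(L), so W
H: →I(L), so W
B: →F(L), so W
C: →F(L), so W
D: →H(W), A(W) — all W, so L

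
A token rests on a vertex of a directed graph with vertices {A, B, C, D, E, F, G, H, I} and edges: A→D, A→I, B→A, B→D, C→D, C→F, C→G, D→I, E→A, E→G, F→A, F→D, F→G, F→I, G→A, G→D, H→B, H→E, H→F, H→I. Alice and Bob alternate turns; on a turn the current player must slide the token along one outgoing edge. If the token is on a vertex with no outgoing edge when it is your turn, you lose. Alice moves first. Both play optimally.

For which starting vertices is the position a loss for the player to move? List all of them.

Use the standard recursion: the mover loses at a terminal position; elsewhere, the mover wins exactly when some move hands the opponent an L position.
Every edge goes from a vertex to one that appears earlier in the order I, D, A, G, F, E, C, B, H, so processing vertices in that order labels each vertex after all of its successors.
I: no outgoing edge → L
D: →I(L), so W
A: →I(L), so W
G: →A(W), D(W) — all W, so L
F: →G(L), so W
E: →G(L), so W
C: →G(L), so W
B: →A(W), D(W) — all W, so L
H: →B(L), so W
The losing starting vertices are exactly the entries labelled L in this table (3 of them).

B, G, I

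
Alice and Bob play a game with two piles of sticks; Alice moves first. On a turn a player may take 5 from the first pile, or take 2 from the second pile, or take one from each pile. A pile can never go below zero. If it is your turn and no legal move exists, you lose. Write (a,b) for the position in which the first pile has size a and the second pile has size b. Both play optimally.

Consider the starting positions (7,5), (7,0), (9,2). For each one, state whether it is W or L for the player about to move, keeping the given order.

(7,5): L, (7,0): W, (9,2): W

Positions with no move are L. A position that does have a move is losing for the player to move precisely when every available move leads to a winning position for the opponent. Fill in the labels:
No move ever increases a pile, so every position that can arise here has a ≤ 9 and b ≤ 5; it is enough to label the cells with 0 ≤ a ≤ 9 and 0 ≤ b ≤ 5.
Every move lowers a or b (never raises either), so fill the grid row by row in increasing a, and left to right within a row: each cell's successors are then already labelled.
      b=0  b=1  b=2  b=3  b=4  b=5
a=0:    L    L    W    W    L    L
a=1:    L    W    W    L    L    W
a=2:    L    W    W    L    W    W
a=3:    L    W    W    L    W    W
a=4:    L    W    W    L    W    W
a=5:    W    W    L    L    W    W
a=6:    W    L    L    W    W    L
a=7:    W    L    W    W    L    L
a=8:    W    L    W    W    L    W
a=9:    W    L    W    W    L    W
Cells with no legal move (terminal, hence L): (0,0), (0,1), (1,0), (2,0), (3,0), (4,0).
The remaining L cells, each justified by listing all of its moves:
(0,4): L (sole option (0,2)(W) is W)
(0,5): L (sole option (0,3)(W) is W)
(1,3): L (options (1,1)(W), (0,2)(W) are all W)
(1,4): L (options (1,2)(W), (0,3)(W) are all W)
(2,3): L (options (2,1)(W), (1,2)(W) are all W)
(3,3): L (options (3,1)(W), (2,2)(W) are all W)
(4,3): L (options (4,1)(W), (3,2)(W) are all W)
(5,2): L (options (0,2)(W), (5,0)(W), (4,1)(W) are all W)
(5,3): L (options (0,3)(W), (5,1)(W), (4,2)(W) are all W)
(6,1): L (options (1,1)(W), (5,0)(W) are all W)
(6,2): L (options (1,2)(W), (6,0)(W), (5,1)(W) are all W)
(6,5): L (options (1,5)(W), (6,3)(W), (5,4)(W) are all W)
(7,1): L (options (2,1)(W), (6,0)(W) are all W)
(7,4): L (options (2,4)(W), (7,2)(W), (6,3)(W) are all W)
(7,5): L (options (2,5)(W), (7,3)(W), (6,4)(W) are all W)
(8,1): L (options (3,1)(W), (7,0)(W) are all W)
(8,4): L (options (3,4)(W), (8,2)(W), (7,3)(W) are all W)
(9,1): L (options (4,1)(W), (8,0)(W) are all W)
(9,4): L (options (4,4)(W), (9,2)(W), (8,3)(W) are all W)
Every other cell has at least one move into one of the L cells above, so it is W.
(7,5): one of the L cells justified above, so L
(7,0): the move to (2,0) reaches an L cell, so W
(9,2): the move to (8,1) reaches an L cell, so W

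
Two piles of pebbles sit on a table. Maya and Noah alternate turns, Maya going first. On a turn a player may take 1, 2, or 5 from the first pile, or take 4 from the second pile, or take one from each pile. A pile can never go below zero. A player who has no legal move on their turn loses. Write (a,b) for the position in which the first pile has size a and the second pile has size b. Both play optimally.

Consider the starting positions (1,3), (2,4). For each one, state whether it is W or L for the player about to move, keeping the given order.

Compute win/loss labels from the base case upward. A position with no move is L. Any other position is W if it can reach an L in one move, else L.
No move ever increases a pile, so every position that can arise here has a ≤ 2 and b ≤ 4; it is enough to label the cells with 0 ≤ a ≤ 2 and 0 ≤ b ≤ 4.
Every move lowers a or b (never raises either), so fill the grid row by row in increasing a, and left to right within a row: each cell's successors are then already labelled.
      b=0  b=1  b=2  b=3  b=4
a=0:    L    L    L    L    W
a=1:    W    W    W    W    W
a=2:    W    W    W    W    L
Cells with no legal move (terminal, hence L): (0,0), (0,1), (0,2), (0,3).
The remaining L cells, each justified by listing all of its moves:
(2,4): →(1,4)(W), (0,4)(W), (2,0)(W), (1,3)(W) — all W, so L
Every other cell has at least one move into one of the L cells above, so it is W.
(1,3): the move to (0,3) reaches an L cell, so W
(2,4): one of the L cells justified above, so L

(1,3): W, (2,4): L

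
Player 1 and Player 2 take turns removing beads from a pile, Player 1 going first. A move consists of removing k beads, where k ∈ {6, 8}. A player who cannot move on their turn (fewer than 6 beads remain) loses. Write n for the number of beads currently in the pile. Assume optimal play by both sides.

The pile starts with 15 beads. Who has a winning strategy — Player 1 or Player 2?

Compute win/loss labels from the base case upward. A position with no move is L. Any other position is W if it can reach an L in one move, else L.
n=0: no move → L
n=1: no move → L
n=2: no move → L
n=3: no move → L
n=4: no move → L
n=5: no move → L
n=6: reaches L-position 0 → W
n=7: reaches L-position 1 → W
n=8: reaches L-position 2 → W
n=9: reaches L-position 3 → W
n=10: reaches L-position 4 → W
n=11: reaches L-position 5 → W
n=12: reaches L-position 4 → W
n=13: reaches L-position 5 → W
n=14: only reaches 8(W), 6(W), all W → L
n=15: only reaches 9(W), 7(W), all W → L
Every move from 15 reaches a W position, so the mover loses.

Player 2 wins.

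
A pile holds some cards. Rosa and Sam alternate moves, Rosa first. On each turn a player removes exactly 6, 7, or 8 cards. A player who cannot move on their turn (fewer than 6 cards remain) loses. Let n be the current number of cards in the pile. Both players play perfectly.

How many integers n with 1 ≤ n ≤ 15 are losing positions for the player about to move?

7

Use the standard recursion: the mover loses at a terminal position; elsewhere, the mover wins exactly when some move hands the opponent an L position.
n=0: no move → L
n=1: no move → L
n=2: no move → L
n=3: no move → L
n=4: no move → L
n=5: no move → L
n=6: can move to 0, which is L ⇒ W
n=7: can move to 1, which is L ⇒ W
n=8: can move to 2, which is L ⇒ W
n=9: can move to 3, which is L ⇒ W
n=10: can move to 4, which is L ⇒ W
n=11: can move to 5, which is L ⇒ W
n=12: can move to 5, which is L ⇒ W
n=13: can move to 5, which is L ⇒ W
n=14: moves to 8(W), 7(W), 6(W); every one is W ⇒ L
n=15: moves to 9(W), 8(W), 7(W); every one is W ⇒ L
L entries with 1 ≤ n ≤ 15 (n=0 is outside the asked range and is not counted): n = 1, 2, 3, 4, 5, 14, 15; that makes 7.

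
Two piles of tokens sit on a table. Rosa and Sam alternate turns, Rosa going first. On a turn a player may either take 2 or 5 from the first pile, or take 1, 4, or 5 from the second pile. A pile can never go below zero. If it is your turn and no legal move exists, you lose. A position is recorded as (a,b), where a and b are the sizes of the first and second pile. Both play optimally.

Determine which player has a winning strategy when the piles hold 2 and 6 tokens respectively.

Positions with no move are L. A position that does have a move is losing for the player to move precisely when every available move leads to a winning position for the opponent. Fill in the labels:
No move ever increases a pile, so every position that can arise here has a ≤ 2 and b ≤ 6; it is enough to label the cells with 0 ≤ a ≤ 2 and 0 ≤ b ≤ 6.
Every move lowers a or b (never raises either), so fill the grid row by row in increasing a, and left to right within a row: each cell's successors are then already labelled.
      b=0  b=1  b=2  b=3  b=4  b=5  b=6
a=0:    L    W    L    W    W    W    W
a=1:    L    W    L    W    W    W    W
a=2:    W    L    W    L    W    W    W
Cells with no legal move (terminal, hence L): (0,0), (1,0).
The remaining L cells, each justified by listing all of its moves:
(0,2): only reaches (0,1)(W), which is W → L
(1,2): only reaches (1,1)(W), which is W → L
(2,1): only reaches (0,1)(W), (2,0)(W), all W → L
(2,3): only reaches (0,3)(W), (2,2)(W), all W → L
Every other cell has at least one move into one of the L cells above, so it is W.
From (2,6) Rosa can move to (2,1), reaching an L position.

Rosa wins.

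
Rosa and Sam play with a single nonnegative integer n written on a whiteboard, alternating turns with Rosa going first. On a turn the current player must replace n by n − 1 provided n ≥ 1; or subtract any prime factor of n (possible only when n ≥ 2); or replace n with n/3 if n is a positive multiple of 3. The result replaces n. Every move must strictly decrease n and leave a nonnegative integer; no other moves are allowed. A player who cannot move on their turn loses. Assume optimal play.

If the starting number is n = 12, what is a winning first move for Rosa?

Move to 4.

Build the W/L table. Terminal = L. A non-terminal position is W if it has a move to some L; otherwise it is L.
n=0: no move → L
n=1: →0(L), so W
n=2: →0(L), so W
n=3: →0(L), so W
n=4: →2(W), 3(W) — all W, so L
n=5: →0(L), so W
n=6: →4(L), so W
n=7: →0(L), so W
n=8: →6(W), 7(W) — all W, so L
n=9: →8(L), so W
n=10: →8(L), so W
n=11: →0(L), so W
n=12: →4(L), so W
From 12, the L positions reachable in one move are: 4.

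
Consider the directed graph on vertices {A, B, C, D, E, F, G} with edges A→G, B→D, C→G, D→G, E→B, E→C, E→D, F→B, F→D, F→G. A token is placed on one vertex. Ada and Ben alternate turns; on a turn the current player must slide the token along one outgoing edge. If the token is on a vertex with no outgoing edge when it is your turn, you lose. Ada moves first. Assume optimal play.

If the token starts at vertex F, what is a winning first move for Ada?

Move to B.

Classify positions by backward induction: terminal positions (no move available) are L. From any other position, the mover wins iff some move reaches an L.
Every edge goes from a vertex to one that appears earlier in the order G, A, D, B, F, C, E, so processing vertices in that order labels each vertex after all of its successors.
G: no outgoing edge → L
A: reaches L-position G → W
D: reaches L-position G → W
B: only reaches D(W), which is W → L
F: reaches L-position B → W
C: reaches L-position G → W
E: reaches L-position B → W
From F, the L positions reachable in one move are: B, G. Any move reaching one of these is winning.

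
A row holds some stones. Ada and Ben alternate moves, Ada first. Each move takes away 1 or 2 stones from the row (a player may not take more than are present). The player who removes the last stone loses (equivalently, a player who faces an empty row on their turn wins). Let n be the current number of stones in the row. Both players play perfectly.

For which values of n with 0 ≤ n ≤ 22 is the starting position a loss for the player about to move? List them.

1, 4, 7, 10, 13, 16, 19, 22

Positions with no move are W. A position that does have a move is losing for the player to move precisely when every available move leads to a winning position for the opponent. Fill in the labels:
n=0: no move; the opponent has just taken the last stone and therefore loses → W
n=1: the only move is to 0(W), a W ⇒ L
n=2: can move to 1, which is L ⇒ W
n=3: can move to 1, which is L ⇒ W
n=4: moves to 3(W), 2(W); every one is W ⇒ L
n=5: can move to 4, which is L ⇒ W
n=6: can move to 4, which is L ⇒ W
n=7: moves to 6(W), 5(W); every one is W ⇒ L
n=8: can move to 7, which is L ⇒ W
n=9: can move to 7, which is L ⇒ W
n=10: moves to 9(W), 8(W); every one is W ⇒ L
n=11: can move to 10, which is L ⇒ W
n=12: can move to 10, which is L ⇒ W
n=13: moves to 12(W), 11(W); every one is W ⇒ L
n=14: can move to 13, which is L ⇒ W
n=15: can move to 13, which is L ⇒ W
n=16: moves to 15(W), 14(W); every one is W ⇒ L
n=17: can move to 16, which is L ⇒ W
n=18: can move to 16, which is L ⇒ W
n=19: moves to 18(W), 17(W); every one is W ⇒ L
n=20: can move to 19, which is L ⇒ W
n=21: can move to 19, which is L ⇒ W
n=22: moves to 21(W), 20(W); every one is W ⇒ L
The losing starting values of n are exactly the entries labelled L in this table (8 of them).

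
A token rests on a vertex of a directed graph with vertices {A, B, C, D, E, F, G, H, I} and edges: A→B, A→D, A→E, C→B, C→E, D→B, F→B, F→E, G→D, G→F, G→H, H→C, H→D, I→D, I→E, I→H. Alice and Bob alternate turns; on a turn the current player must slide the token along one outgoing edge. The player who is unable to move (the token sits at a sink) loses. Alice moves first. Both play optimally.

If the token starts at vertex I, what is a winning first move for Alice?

Move to H.

Work bottom-up. With no move the player to move loses. Otherwise the position is W if at least one move leads to an L position for the opponent, and L if every move leads to a W.
Every edge goes from a vertex to one that appears earlier in the order E, B, C, F, D, H, G, A, I, so processing vertices in that order labels each vertex after all of its successors.
E: no outgoing edge → L
B: no outgoing edge → L
C: can move to B, which is L ⇒ W
F: can move to B, which is L ⇒ W
D: can move to B, which is L ⇒ W
H: moves to D(W), C(W); every one is W ⇒ L
G: can move to H, which is L ⇒ W
A: can move to B, which is L ⇒ W
I: can move to H, which is L ⇒ W
From I, the L positions reachable in one move are: H, E. Any move reaching one of these is winning.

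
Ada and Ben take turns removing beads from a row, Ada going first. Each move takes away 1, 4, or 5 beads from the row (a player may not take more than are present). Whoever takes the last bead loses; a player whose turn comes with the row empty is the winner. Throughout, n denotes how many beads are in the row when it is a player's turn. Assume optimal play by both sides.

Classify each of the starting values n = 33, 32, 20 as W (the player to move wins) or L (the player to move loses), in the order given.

33: L, 32: W, 20: W

Build the W/L table. Terminal = W. A non-terminal position is W if it has a move to some L; otherwise it is L.
n=0: no move; the opponent has just taken the last bead and therefore loses → W
n=1: L (sole option 0(W) is W)
n=2: W (go to 1, an L position)
n=3: L (sole option 2(W) is W)
n=4: W (go to 3, an L position)
n=5: W (go to 1, an L position)
n=6: W (go to 1, an L position)
n=7: W (go to 3, an L position)
n=8: W (go to 3, an L position)
n=9: L (options 8(W), 5(W), 4(W) are all W)
n=10: W (go to 9, an L position)
n=11: L (options 10(W), 7(W), 6(W) are all W)
n=12: W (go to 11, an L position)
n=13: W (go to 9, an L position)
n=14: W (go to 9, an L position)
n=15: W (go to 11, an L position)
n=16: W (go to 11, an L position)
n=17: L (options 16(W), 13(W), 12(W) are all W)
n=18: W (go to 17, an L position)
n=19: L (options 18(W), 15(W), 14(W) are all W)
n=20: W (go to 19, an L position)
n=21: W (go to 17, an L position)
n=22: W (go to 17, an L position)
n=23: W (go to 19, an L position)
n=24: W (go to 19, an L position)
n=25: L (options 24(W), 21(W), 20(W) are all W)
n=26: W (go to 25, an L position)
n=27: L (options 26(W), 23(W), 22(W) are all W)
n=28: W (go to 27, an L position)
n=29: W (go to 25, an L position)
n=30: W (go to 25, an L position)
n=31: W (go to 27, an L position)
n=32: W (go to 27, an L position)
n=33: L (options 32(W), 29(W), 28(W) are all W)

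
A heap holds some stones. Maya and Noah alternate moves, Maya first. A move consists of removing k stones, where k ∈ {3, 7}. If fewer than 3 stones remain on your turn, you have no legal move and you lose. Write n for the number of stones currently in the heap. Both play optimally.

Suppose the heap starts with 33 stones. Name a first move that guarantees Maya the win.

Remove 3, leaving 30.

Use the standard recursion: the mover loses at a terminal position; elsewhere, the mover wins exactly when some move hands the opponent an L position.
n=0: no move → L
n=1: no move → L
n=2: no move → L
n=3: →0(L), so W
n=4: →1(L), so W
n=5: →2(L), so W
n=6: →3(W) only, which is W, so L
n=7: →0(L), so W
n=8: →1(L), so W
n=9: →6(L), so W
n=10: →7(W), 3(W) — all W, so L
n=11: →8(W), 4(W) — all W, so L
n=12: →9(W), 5(W) — all W, so L
n=13: →10(L), so W
n=14: →11(L), so W
n=15: →12(L), so W
n=16: →13(W), 9(W) — all W, so L
n=17: →10(L), so W
n=18: →11(L), so W
n=19: →16(L), so W
n=20: →17(W), 13(W) — all W, so L
n=21: →18(W), 14(W) — all W, so L
n=22: →19(W), 15(W) — all W, so L
n=23: →20(L), so W
n=24: →21(L), so W
n=25: →22(L), so W
n=26: →23(W), 19(W) — all W, so L
n=27: →20(L), so W
n=28: →21(L), so W
n=29: →26(L), so W
n=30: →27(W), 23(W) — all W, so L
n=31: →28(W), 24(W) — all W, so L
n=32: →29(W), 25(W) — all W, so L
n=33: →30(L), so W
From 33, the L positions reachable in one move are: 30, 26. Any move reaching one of these is winning.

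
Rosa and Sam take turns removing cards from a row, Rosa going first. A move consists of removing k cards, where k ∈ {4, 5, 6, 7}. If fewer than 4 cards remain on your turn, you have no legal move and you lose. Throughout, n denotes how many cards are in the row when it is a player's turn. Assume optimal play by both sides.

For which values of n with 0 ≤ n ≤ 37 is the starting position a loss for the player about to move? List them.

0, 1, 2, 3, 11, 12, 13, 14, 22, 23, 24, 25, 33, 34, 35, 36

Compute win/loss labels from the base case upward. A position with no move is L. Any other position is W if it can reach an L in one move, else L.
n=0: no move → L
n=1: no move → L
n=2: no move → L
n=3: no move → L
n=4: →0(L), so W
n=5: →1(L), so W
n=6: →2(L), so W
n=7: →3(L), so W
n=8: →3(L), so W
n=9: →3(L), so W
n=10: →3(L), so W
n=11: →7(W), 6(W), 5(W), 4(W) — all W, so L
n=12: →8(W), 7(W), 6(W), 5(W) — all W, so L
n=13: →9(W), 8(W), 7(W), 6(W) — all W, so L
n=14: →10(W), 9(W), 8(W), 7(W) — all W, so L
n=15: →11(L), so W
n=16: →12(L), so W
n=17: →13(L), so W
n=18: →14(L), so W
n=19: →14(L), so W
n=20: →14(L), so W
n=21: →14(L), so W
n=22: →18(W), 17(W), 16(W), 15(W) — all W, so L
n=23: →19(W), 18(W), 17(W), 16(W) — all W, so L
n=24: →20(W), 19(W), 18(W), 17(W) — all W, so L
n=25: →21(W), 20(W), 19(W), 18(W) — all W, so L
n=26: →22(L), so W
n=27: →23(L), so W
n=28: →24(L), so W
n=29: →25(L), so W
n=30: →25(L), so W
n=31: →25(L), so W
n=32: →25(L), so W
n=33: →29(W), 28(W), 27(W), 26(W) — all W, so L
n=34: →30(W), 29(W), 28(W), 27(W) — all W, so L
n=35: →31(W), 30(W), 29(W), 28(W) — all W, so L
n=36: →32(W), 31(W), 30(W), 29(W) — all W, so L
n=37: →33(L), so W
The losing starting values of n are exactly the entries labelled L in this table (16 of them).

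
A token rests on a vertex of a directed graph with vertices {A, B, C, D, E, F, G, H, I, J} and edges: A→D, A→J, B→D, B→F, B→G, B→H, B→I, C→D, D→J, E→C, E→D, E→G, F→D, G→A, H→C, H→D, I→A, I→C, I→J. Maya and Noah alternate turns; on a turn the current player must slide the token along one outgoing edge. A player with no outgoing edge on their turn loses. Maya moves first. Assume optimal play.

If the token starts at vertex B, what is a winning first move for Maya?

Positions with no move are L. A position that does have a move is losing for the player to move precisely when every available move leads to a winning position for the opponent. Fill in the labels:
Every edge goes from a vertex to one that appears earlier in the order J, D, A, G, C, I, F, H, B, E, so processing vertices in that order labels each vertex after all of its successors.
J: no outgoing edge → L
D: can move to J, which is L ⇒ W
A: can move to J, which is L ⇒ W
G: the only move is to A(W), a W ⇒ L
C: the only move is to D(W), a W ⇒ L
I: can move to C, which is L ⇒ W
F: the only move is to D(W), a W ⇒ L
H: can move to C, which is L ⇒ W
B: can move to F, which is L ⇒ W
E: can move to C, which is L ⇒ W
From B, the L positions reachable in one move are: F, G. Any move reaching one of these is winning.

Move to F.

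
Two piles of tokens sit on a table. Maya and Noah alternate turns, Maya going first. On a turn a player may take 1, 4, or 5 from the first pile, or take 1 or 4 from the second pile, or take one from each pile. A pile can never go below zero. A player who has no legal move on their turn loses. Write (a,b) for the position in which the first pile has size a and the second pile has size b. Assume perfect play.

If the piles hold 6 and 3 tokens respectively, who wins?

Compute win/loss labels from the base case upward. A position with no move is L. Any other position is W if it can reach an L in one move, else L.
No move ever increases a pile, so every position that can arise here has a ≤ 6 and b ≤ 3; it is enough to label the cells with 0 ≤ a ≤ 6 and 0 ≤ b ≤ 3.
Every move lowers a or b (never raises either), so fill the grid row by row in increasing a, and left to right within a row: each cell's successors are then already labelled.
      b=0  b=1  b=2  b=3
a=0:    L    W    L    W
a=1:    W    W    W    W
a=2:    L    W    L    W
a=3:    W    W    W    W
a=4:    W    L    W    L
a=5:    W    W    W    W
a=6:    W    L    W    L
Cells with no legal move (terminal, hence L): (0,0).
The remaining L cells, each justified by listing all of its moves:
(0,2): →(0,1)(W) only, which is W, so L
(2,0): →(1,0)(W) only, which is W, so L
(2,2): →(1,2)(W), (2,1)(W), (1,1)(W) — all W, so L
(4,1): →(3,1)(W), (0,1)(W), (4,0)(W), (3,0)(W) — all W, so L
(4,3): →(3,3)(W), (0,3)(W), (4,2)(W), (3,2)(W) — all W, so L
(6,1): →(5,1)(W), (2,1)(W), (1,1)(W), (6,0)(W), (5,0)(W) — all W, so L
(6,3): →(5,3)(W), (2,3)(W), (1,3)(W), (6,2)(W), (5,2)(W) — all W, so L
Every other cell has at least one move into one of the L cells above, so it is W.
The starting position (6,3) is L: whatever Maya does, the opponent receives a W position.

Noah wins.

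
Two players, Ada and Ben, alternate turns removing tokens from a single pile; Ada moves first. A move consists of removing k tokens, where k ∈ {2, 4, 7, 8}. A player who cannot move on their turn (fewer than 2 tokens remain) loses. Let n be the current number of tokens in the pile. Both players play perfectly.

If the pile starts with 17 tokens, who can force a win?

Compute win/loss labels from the base case upward. A position with no move is L. Any other position is W if it can reach an L in one move, else L.
n=0: no move → L
n=1: no move → L
n=2: →0(L), so W
n=3: →1(L), so W
n=4: →0(L), so W
n=5: →1(L), so W
n=6: →4(W), 2(W) — all W, so L
n=7: →0(L), so W
n=8: →6(L), so W
n=9: →1(L), so W
n=10: →6(L), so W
n=11: →9(W), 7(W), 4(W), 3(W) — all W, so L
n=12: →10(W), 8(W), 5(W), 4(W) — all W, so L
n=13: →11(L), so W
n=14: →12(L), so W
n=15: →11(L), so W
n=16: →12(L), so W
n=17: →15(W), 13(W), 10(W), 9(W) — all W, so L
The starting position 17 is L: whatever Ada does, the opponent receives a W position.

Ben wins.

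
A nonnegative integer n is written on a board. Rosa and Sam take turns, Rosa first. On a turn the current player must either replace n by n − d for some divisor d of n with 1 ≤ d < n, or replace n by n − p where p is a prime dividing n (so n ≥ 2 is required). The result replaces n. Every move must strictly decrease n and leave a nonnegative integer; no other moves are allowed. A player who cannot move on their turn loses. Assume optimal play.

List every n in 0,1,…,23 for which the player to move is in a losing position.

0, 1, 4, 9, 14, 20

Build the W/L table. Terminal = L. A non-terminal position is W if it has a move to some L; otherwise it is L.
n=0: no move → L
n=1: no move → L
n=2: →0(L), so W
n=3: →0(L), so W
n=4: →2(W), 3(W) — all W, so L
n=5: →0(L), so W
n=6: →4(L), so W
n=7: →0(L), so W
n=8: →4(L), so W
n=9: →6(W), 8(W) — all W, so L
n=10: →9(L), so W
n=11: →0(L), so W
n=12: →9(L), so W
n=13: →0(L), so W
n=14: →7(W), 12(W), 13(W) — all W, so L
n=15: →14(L), so W
n=16: →14(L), so W
n=17: →0(L), so W
n=18: →9(L), so W
n=19: →0(L), so W
n=20: →10(W), 15(W), 16(W), 18(W), 19(W) — all W, so L
n=21: →14(L), so W
n=22: →20(L), so W
n=23: →0(L), so W
Reading off the rows marked L gives the requested list; there are 6 such values of n.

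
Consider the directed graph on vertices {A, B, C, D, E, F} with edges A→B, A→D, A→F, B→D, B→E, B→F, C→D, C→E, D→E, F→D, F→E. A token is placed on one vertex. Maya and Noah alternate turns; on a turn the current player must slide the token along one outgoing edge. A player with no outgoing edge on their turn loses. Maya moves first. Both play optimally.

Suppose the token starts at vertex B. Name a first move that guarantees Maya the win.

Label each position W (a win for the player to move) or L (a loss). A position with no legal move is L; any other position is W exactly when some move reaches an L, and L when every move reaches a W.
Every edge goes from a vertex to one that appears earlier in the order E, D, F, B, C, A, so processing vertices in that order labels each vertex after all of its successors.
E: no outgoing edge → L
D: W (go to E, an L position)
F: W (go to E, an L position)
B: W (go to E, an L position)
C: W (go to E, an L position)
A: L (options B(W), F(W), D(W) are all W)
From B, the L positions reachable in one move are: E.

Move to E.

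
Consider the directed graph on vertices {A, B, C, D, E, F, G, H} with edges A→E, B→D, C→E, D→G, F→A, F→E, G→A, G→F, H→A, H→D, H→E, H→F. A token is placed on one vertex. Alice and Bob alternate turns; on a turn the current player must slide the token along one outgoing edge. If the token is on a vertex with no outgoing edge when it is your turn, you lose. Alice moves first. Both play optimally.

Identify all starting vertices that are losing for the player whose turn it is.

B, E, G

Positions with no move are L. A position that does have a move is losing for the player to move precisely when every available move leads to a winning position for the opponent. Fill in the labels:
Every edge goes from a vertex to one that appears earlier in the order E, A, F, G, D, H, C, B, so processing vertices in that order labels each vertex after all of its successors.
E: no outgoing edge → L
A: →E(L), so W
F: →E(L), so W
G: →F(W), A(W) — all W, so L
D: →G(L), so W
H: →E(L), so W
C: →E(L), so W
B: →D(W) only, which is W, so L
The losing starting vertices are exactly the entries labelled L in this table (3 of them).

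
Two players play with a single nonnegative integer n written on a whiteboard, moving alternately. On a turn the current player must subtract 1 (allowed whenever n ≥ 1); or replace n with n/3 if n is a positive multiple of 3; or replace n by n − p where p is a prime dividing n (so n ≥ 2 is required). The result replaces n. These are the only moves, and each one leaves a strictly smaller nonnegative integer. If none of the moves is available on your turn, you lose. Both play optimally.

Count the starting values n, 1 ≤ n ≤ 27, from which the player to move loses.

7

Compute win/loss labels from the base case upward. A position with no move is L. Any other position is W if it can reach an L in one move, else L.
n=0: no move → L
n=1: →0(L), so W
n=2: →0(L), so W
n=3: →0(L), so W
n=4: →2(W), 3(W) — all W, so L
n=5: →0(L), so W
n=6: →4(L), so W
n=7: →0(L), so W
n=8: →6(W), 7(W) — all W, so L
n=9: →8(L), so W
n=10: →8(L), so W
n=11: →0(L), so W
n=12: →4(L), so W
n=13: →0(L), so W
n=14: →7(W), 12(W), 13(W) — all W, so L
n=15: →14(L), so W
n=16: →14(L), so W
n=17: →0(L), so W
n=18: →6(W), 15(W), 16(W), 17(W) — all W, so L
n=19: →0(L), so W
n=20: →18(L), so W
n=21: →14(L), so W
n=22: →11(W), 20(W), 21(W) — all W, so L
n=23: →0(L), so W
n=24: →8(L), so W
n=25: →20(W), 24(W) — all W, so L
n=26: →25(L), so W
n=27: →9(W), 24(W), 26(W) — all W, so L
L entries with 1 ≤ n ≤ 27 (n=0 is outside the asked range and is not counted): n = 4, 8, 14, 18, 22, 25, 27; that makes 7.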